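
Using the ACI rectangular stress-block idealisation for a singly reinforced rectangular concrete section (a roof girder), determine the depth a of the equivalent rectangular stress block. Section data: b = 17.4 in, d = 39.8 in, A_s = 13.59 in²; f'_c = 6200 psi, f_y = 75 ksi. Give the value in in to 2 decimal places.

a ≈ 11.12 in

T = A_s f_y = 13.59 × 75 = 1019.25 kips.
a = T/(0.85 f'_c b) = 1019.25/(0.85 × 6.2 × 17.4) = 11.12 in.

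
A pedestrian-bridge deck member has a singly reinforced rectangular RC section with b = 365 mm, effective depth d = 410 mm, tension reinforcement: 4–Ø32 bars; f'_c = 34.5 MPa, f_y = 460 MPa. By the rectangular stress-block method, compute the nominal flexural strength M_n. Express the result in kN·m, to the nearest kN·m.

A_s = 4 × 804 = 3216 mm².
T = A_s f_y = 3216 × 460 = 1479360 N = 1479.36 kN.
From C = T: a = T/(0.85 f'_c b) = 1479360/(0.85 × 34.5 × 365) = 138.21 mm.
M_n = T(d − a/2) = 1479.36 kN × (410 − 69.105) mm = 504.31 kN·m.

M_n ≈ 504 kN·m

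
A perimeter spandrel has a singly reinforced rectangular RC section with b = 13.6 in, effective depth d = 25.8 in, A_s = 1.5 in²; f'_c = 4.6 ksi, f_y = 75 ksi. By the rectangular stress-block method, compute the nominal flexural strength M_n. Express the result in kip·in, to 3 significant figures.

M_n ≈ 2780 kip·in

T = A_s f_y = 1.5 × 75 = 112.5 kips.
a = T/(0.85 f'_c b) = 112.5/(0.85 × 4.6 × 13.6) = 2.116 in.
M_n = T(d − a/2) = 112.5 × (25.8 − 1.058) = 2783.5 kip·in.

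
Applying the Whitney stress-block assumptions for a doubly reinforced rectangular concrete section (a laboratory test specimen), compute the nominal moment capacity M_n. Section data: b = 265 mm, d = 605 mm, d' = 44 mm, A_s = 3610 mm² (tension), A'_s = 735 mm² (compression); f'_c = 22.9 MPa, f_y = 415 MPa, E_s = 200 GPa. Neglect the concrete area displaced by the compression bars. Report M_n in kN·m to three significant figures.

Assume both tension and compression steel yield.
Net tension couple steel: A_s − A'_s = 2875 mm².
a = (A_s − A'_s) f_y / (0.85 f'_c b) = 1193125/(0.85 × 22.9 × 265) = 231.31 mm.
c = a/β₁ = 231.31/0.85 = 272.13 mm; ε'_s = 0.003(c − d')/c = 0.0025 ≥ f_y/E_s = 0.0021, so compression steel does yield.
M_n = (A_s − A'_s) f_y (d − a/2) + A'_s f_y (d − d') = [1193125 × (605 − 115.655) + 305025 × (605 − 44)] × 10⁻⁶ = 583.85 + 171.12 = 754.97 kN·m.

M_n ≈ 755 kN·m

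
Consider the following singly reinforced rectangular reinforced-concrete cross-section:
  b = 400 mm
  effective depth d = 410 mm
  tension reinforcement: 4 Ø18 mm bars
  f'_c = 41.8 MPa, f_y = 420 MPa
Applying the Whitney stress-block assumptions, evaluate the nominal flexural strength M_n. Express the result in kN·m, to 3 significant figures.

M_n ≈ 169 kN·m

A_s = 4 × 254 = 1016 mm².
T = A_s f_y = 1016 × 420 = 426720 N = 426.72 kN.
From C = T: a = T/(0.85 f'_c b) = 426720/(0.85 × 41.8 × 400) = 30.03 mm.
M_n = T(d − a/2) = 426.72 kN × (410 − 15.015) mm = 168.55 kN·m.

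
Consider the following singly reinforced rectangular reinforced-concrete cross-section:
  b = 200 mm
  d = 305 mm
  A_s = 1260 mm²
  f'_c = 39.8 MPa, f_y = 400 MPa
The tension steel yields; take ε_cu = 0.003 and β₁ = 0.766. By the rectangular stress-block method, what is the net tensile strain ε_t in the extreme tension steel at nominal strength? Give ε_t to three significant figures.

ε_t ≈ 0.00641

a = A_s f_y/(0.85 f'_c b) = 74.49 mm.
β₁ = 0.766, so c = a/β₁ = 74.49/0.766 = 97.25 mm.
From the linear strain diagram with ε_cu = 0.003: ε_t = 0.003 (d − c)/c = 0.003 × (305 − 97.25)/97.25 = 0.00641.
Since ε_t ≥ 0.005, the section is tension-controlled.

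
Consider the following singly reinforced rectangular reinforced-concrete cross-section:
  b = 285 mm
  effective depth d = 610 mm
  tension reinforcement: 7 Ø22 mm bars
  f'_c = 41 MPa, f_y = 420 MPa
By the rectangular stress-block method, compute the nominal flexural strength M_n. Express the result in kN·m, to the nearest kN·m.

M_n ≈ 619 kN·m

A_s = 7 × 380 = 2660 mm².
T = A_s f_y = 2660 × 420 = 1117200 N = 1117.2 kN.
From C = T: a = T/(0.85 f'_c b) = 1117200/(0.85 × 41 × 285) = 112.48 mm.
M_n = T(d − a/2) = 1117.2 kN × (610 − 56.24) mm = 618.66 kN·m.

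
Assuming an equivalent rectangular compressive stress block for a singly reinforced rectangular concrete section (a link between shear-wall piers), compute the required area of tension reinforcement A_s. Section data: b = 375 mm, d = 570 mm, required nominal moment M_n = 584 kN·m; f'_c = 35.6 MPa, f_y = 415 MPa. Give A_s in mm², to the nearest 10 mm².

A_s ≈ 2700 mm²

With M_n = 0.85 f'_c a b (d − a/2), solve the quadratic for a:
a = d − √(d² − 2M_n/(0.85 f'_c b)) = 570 − √(570² − 2 × 584×10⁶/(0.85 × 35.6 × 375)) = 98.86 mm.
A_s = 0.85 f'_c a b / f_y = 0.85 × 35.6 × 98.86 × 375 / 415 = 2703.2 mm².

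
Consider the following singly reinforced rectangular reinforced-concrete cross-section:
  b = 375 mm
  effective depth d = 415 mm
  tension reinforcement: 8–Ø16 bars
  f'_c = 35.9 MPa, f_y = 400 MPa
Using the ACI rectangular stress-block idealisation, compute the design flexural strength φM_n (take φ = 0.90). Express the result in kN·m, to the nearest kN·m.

φM_n ≈ 224 kN·m

A_s = 8 × 201 = 1608 mm².
T = A_s f_y = 1608 × 400 = 643200 N = 643.2 kN.
From C = T: a = T/(0.85 f'_c b) = 643200/(0.85 × 35.9 × 375) = 56.21 mm.
M_n = T(d − a/2) = 643.2 kN × (415 − 28.105) mm = 248.85 kN·m.
φM_n = 0.90 × 248.85 = 223.97 kN·m.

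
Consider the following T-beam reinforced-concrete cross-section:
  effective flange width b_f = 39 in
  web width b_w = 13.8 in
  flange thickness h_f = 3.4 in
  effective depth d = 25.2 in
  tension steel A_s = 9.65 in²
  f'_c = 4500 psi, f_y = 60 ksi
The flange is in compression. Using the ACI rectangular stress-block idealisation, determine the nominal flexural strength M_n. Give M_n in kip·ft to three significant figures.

M_n ≈ 1120 kip·ft

Tension: T = A_s f_y = 9.65 × 60 = 579 kips.
Try a within the flange: a = T/(0.85 f'_c b_f) = 579/(0.85 × 4.5 × 39) = 3.881 in.
a = 3.881 > h_f = 3.4 in: the block extends into the web. Split into flange-overhang and web parts.
C_f = 0.85 f'_c (b_f − b_w) h_f = 0.85 × 4.5 × (39 − 13.8) × 3.4 = 327.7 kips.
Remaining web compression depth: a_w = (T − C_f)/(0.85 f'_c b_w) = (579 − 327.7)/(0.85 × 4.5 × 13.8) = 4.761 in.
M_n = C_f(d − h_f/2) + (T − C_f)(d − a_w/2) = 327.7 × (25.2 − 1.7) + 251.3 × (25.2 − 2.3805) = 7701.0 + 5734.5 = 13435.5 kip·in.
M_n = 13435.5/12 = 1119.63 kip·ft.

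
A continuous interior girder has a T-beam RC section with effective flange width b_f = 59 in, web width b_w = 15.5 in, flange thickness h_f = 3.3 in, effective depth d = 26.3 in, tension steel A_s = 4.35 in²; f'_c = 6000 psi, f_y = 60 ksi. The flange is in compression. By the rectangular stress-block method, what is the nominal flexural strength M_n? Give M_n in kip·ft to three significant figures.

Tension: T = A_s f_y = 4.35 × 60 = 261 kips.
Try a within the flange: a = T/(0.85 f'_c b_f) = 261/(0.85 × 6 × 59) = 0.867 in.
Since a = 0.867 ≤ h_f = 3.3 in, the stress block lies entirely in the flange; analyse as a rectangular beam of width b_f.
M_n = T(d − a/2) = 261 × (26.3 − 0.4335) = 6751.2 kip·in.
M_n = 6751.2/12 = 562.60 kip·ft.

M_n ≈ 563 kip·ft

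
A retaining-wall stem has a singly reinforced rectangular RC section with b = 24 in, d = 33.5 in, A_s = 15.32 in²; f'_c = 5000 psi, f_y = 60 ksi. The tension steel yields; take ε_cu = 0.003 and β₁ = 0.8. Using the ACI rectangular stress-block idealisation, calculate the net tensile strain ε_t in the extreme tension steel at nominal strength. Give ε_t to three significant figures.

a = A_s f_y/(0.85 f'_c b) = 9.012 in.
β₁ = 0.8, so c = a/β₁ = 9.012/0.8 = 11.265 in.
From the linear strain diagram with ε_cu = 0.003: ε_t = 0.003 (d − c)/c = 0.003 × (33.5 − 11.265)/11.265 = 0.00592.
Since ε_t ≥ 0.005, the section is tension-controlled.

ε_t ≈ 0.00592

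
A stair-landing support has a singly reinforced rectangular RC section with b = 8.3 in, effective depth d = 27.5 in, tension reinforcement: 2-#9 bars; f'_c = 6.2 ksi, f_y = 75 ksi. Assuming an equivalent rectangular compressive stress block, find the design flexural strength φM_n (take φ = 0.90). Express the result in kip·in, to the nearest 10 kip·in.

A_s = 2 × 1 = 2 in².
T = A_s f_y = 2 × 75 = 150 kips.
a = T/(0.85 f'_c b) = 150/(0.85 × 6.2 × 8.3) = 3.429 in.
M_n = T(d − a/2) = 150 × (27.5 − 1.7145) = 3867.8 kip·in.
φM_n = 0.90 × 3867.8 = 3481.0 kip·in.

φM_n ≈ 3480 kip·in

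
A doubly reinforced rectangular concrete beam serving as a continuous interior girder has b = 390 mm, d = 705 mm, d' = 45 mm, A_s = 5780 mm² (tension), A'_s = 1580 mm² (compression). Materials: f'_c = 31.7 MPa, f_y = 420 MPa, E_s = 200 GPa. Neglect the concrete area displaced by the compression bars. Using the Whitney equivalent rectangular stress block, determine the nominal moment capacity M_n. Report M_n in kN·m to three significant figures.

Assume both tension and compression steel yield.
Net tension couple steel: A_s − A'_s = 4200 mm².
a = (A_s − A'_s) f_y / (0.85 f'_c b) = 1764000/(0.85 × 31.7 × 390) = 167.86 mm.
c = a/β₁ = 167.86/0.824 = 203.71 mm; ε'_s = 0.003(c − d')/c = 0.0023 ≥ f_y/E_s = 0.0021, so compression steel does yield.
M_n = (A_s − A'_s) f_y (d − a/2) + A'_s f_y (d − d') = [1764000 × (705 − 83.93) + 663600 × (705 − 45)] × 10⁻⁶ = 1095.57 + 437.98 = 1533.55 kN·m.

M_n ≈ 1530 kN·m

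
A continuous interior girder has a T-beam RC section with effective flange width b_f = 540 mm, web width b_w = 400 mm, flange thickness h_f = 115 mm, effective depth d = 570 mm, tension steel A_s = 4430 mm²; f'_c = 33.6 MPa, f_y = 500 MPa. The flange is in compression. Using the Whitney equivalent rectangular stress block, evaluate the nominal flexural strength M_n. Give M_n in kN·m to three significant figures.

M_n ≈ 1100 kN·m

Tension: T = A_s f_y = 4430 × 500 = 2215000 N.
Try a within the flange: a = T/(0.85 f'_c b_f) = 2215000/(0.85 × 33.6 × 540) = 143.62 mm.
a = 143.62 > h_f = 115 mm: the block extends into the web. Split into flange-overhang and web parts.
C_f = 0.85 f'_c (b_f − b_w) h_f = 0.85 × 33.6 × (540 − 400) × 115 = 459816 N.
Remaining web compression depth: a_w = (T − C_f)/(0.85 f'_c b_w) = (2215000 − 459816)/(0.85 × 33.6 × 400) = 153.64 mm.
M_n = C_f(d − h_f/2) + (T − C_f)(d − a_w/2) = 459816 × (570 − 57.5) + 1755184 × (570 − 76.82) = 235.66 + 865.62 = 1101.28 × 10⁶ N·mm.
M_n = 1101.28 kN·m.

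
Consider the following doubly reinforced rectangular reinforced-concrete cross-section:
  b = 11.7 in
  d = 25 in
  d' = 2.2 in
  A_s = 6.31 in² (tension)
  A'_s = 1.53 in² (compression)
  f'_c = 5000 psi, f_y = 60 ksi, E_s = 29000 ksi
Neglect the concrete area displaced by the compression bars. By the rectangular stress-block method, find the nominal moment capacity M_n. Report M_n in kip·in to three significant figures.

Assume both steels yield.
a = (A_s − A'_s) f_y/(0.85 f'_c b) = (6.31 − 1.53) × 60/(0.85 × 5 × 11.7) = 5.768 in.
c = a/β₁ = 5.768/0.8 = 7.210 in; ε'_s = 0.003(c − d')/c = 0.0021 ≥ ε_y = 0.0021, so the compression steel yields.
M_n = (A_s − A'_s) f_y (d − a/2) + A'_s f_y (d − d') = 286.8 × (25 − 2.884) + 91.8 × (25 − 2.2) = 6342.9 + 2093.0 = 8435.9 kip·in.

M_n ≈ 8440 kip·in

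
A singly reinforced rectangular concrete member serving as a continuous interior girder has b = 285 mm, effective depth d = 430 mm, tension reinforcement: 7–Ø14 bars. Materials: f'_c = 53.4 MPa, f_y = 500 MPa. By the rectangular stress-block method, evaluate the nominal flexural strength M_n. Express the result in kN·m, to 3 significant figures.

M_n ≈ 221 kN·m

A_s = 7 × 154 = 1078 mm².
T = A_s f_y = 1078 × 500 = 539000 N = 539 kN.
From C = T: a = T/(0.85 f'_c b) = 539000/(0.85 × 53.4 × 285) = 41.67 mm.
M_n = T(d − a/2) = 539 kN × (430 − 20.835) mm = 220.54 kN·m.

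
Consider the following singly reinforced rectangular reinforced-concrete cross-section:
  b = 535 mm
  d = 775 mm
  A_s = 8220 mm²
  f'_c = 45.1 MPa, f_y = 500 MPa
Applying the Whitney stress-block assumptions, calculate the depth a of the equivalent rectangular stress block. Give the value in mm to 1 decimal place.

T = A_s f_y = 8220 × 500 = 4110000 N = 4110 kN.
Setting C = 0.85 f'_c a b equal to T: a = 4110000/(0.85 × 45.1 × 535) = 200.4 mm.

a ≈ 200.4 mm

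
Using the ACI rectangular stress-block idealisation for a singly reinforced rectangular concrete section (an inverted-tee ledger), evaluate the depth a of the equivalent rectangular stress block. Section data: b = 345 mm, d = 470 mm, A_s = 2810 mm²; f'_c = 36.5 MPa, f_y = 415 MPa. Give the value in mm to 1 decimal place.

a ≈ 108.9 mm

T = A_s f_y = 2810 × 415 = 1166150 N = 1166.15 kN.
Setting C = 0.85 f'_c a b equal to T: a = 1166150/(0.85 × 36.5 × 345) = 108.9 mm.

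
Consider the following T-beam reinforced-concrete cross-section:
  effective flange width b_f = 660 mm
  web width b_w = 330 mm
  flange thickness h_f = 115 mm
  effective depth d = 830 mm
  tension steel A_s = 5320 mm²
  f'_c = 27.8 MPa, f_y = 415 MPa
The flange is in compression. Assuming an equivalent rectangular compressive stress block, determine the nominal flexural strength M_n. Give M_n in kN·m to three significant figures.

Tension: T = A_s f_y = 5320 × 415 = 2207800 N.
Try a within the flange: a = T/(0.85 f'_c b_f) = 2207800/(0.85 × 27.8 × 660) = 141.56 mm.
a = 141.56 > h_f = 115 mm: the block extends into the web. Split into flange-overhang and web parts.
C_f = 0.85 f'_c (b_f − b_w) h_f = 0.85 × 27.8 × (660 − 330) × 115 = 896759 N.
Remaining web compression depth: a_w = (T − C_f)/(0.85 f'_c b_w) = (2207800 − 896759)/(0.85 × 27.8 × 330) = 168.13 mm.
M_n = C_f(d − h_f/2) + (T − C_f)(d − a_w/2) = 896759 × (830 − 57.5) + 1311041 × (830 − 84.065) = 692.75 + 977.95 = 1670.70 × 10⁶ N·mm.
M_n = 1670.70 kN·m.

M_n ≈ 1670 kN·m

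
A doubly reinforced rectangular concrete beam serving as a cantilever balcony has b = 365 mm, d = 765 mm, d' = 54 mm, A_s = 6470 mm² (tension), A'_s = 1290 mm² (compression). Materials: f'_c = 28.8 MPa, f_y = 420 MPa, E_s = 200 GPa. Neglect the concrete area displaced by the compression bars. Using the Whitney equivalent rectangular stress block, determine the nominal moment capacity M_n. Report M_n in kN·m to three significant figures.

Assume both tension and compression steel yield.
Net tension couple steel: A_s − A'_s = 5180 mm².
a = (A_s − A'_s) f_y / (0.85 f'_c b) = 2175600/(0.85 × 28.8 × 365) = 243.49 mm.
c = a/β₁ = 243.49/0.844 = 288.50 mm; ε'_s = 0.003(c − d')/c = 0.0024 ≥ f_y/E_s = 0.0021, so compression steel does yield.
M_n = (A_s − A'_s) f_y (d − a/2) + A'_s f_y (d − d') = [2175600 × (765 − 121.745) + 541800 × (765 − 54)] × 10⁻⁶ = 1399.47 + 385.22 = 1784.69 kN·m.

M_n ≈ 1780 kN·m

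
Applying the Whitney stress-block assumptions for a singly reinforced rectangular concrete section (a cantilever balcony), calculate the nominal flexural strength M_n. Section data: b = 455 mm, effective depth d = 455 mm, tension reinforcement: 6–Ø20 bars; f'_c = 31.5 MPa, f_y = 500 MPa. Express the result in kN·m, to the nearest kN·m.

A_s = 6 × 314 = 1884 mm².
T = A_s f_y = 1884 × 500 = 942000 N = 942 kN.
From C = T: a = T/(0.85 f'_c b) = 942000/(0.85 × 31.5 × 455) = 77.32 mm.
M_n = T(d − a/2) = 942 kN × (455 − 38.66) mm = 392.19 kN·m.

M_n ≈ 392 kN·m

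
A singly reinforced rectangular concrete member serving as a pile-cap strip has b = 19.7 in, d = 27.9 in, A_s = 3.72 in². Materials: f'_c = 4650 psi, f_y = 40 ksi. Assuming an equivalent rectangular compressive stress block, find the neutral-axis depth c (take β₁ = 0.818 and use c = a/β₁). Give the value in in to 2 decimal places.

c ≈ 2.34 in

T = A_s f_y = 3.72 × 40 = 148.8 kips.
a = T/(0.85 f'_c b) = 148.8/(0.85 × 4.65 × 19.7) = 1.9110 in.
With β₁ = 0.818, c = a/β₁ = 1.9110/0.818 = 2.34 in.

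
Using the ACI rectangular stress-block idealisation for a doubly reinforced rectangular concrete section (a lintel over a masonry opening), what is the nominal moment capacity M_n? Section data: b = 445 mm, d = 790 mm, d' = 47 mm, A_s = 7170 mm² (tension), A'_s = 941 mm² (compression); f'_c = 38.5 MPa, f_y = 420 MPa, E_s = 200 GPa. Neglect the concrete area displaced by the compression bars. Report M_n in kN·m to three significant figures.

Assume both tension and compression steel yield.
Net tension couple steel: A_s − A'_s = 6229 mm².
a = (A_s − A'_s) f_y / (0.85 f'_c b) = 2616180/(0.85 × 38.5 × 445) = 179.65 mm.
c = a/β₁ = 179.65/0.775 = 231.81 mm; ε'_s = 0.003(c − d')/c = 0.0024 ≥ f_y/E_s = 0.0021, so compression steel does yield.
M_n = (A_s − A'_s) f_y (d − a/2) + A'_s f_y (d − d') = [2616180 × (790 − 89.825) + 395220 × (790 − 47)] × 10⁻⁶ = 1831.78 + 293.65 = 2125.43 kN·m.

M_n ≈ 2130 kN·m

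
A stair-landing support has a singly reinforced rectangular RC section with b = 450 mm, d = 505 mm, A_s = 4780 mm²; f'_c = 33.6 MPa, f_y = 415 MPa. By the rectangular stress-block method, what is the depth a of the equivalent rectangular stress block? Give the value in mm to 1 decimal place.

a ≈ 154.3 mm

T = A_s f_y = 4780 × 415 = 1983700 N = 1983.7 kN.
Setting C = 0.85 f'_c a b equal to T: a = 1983700/(0.85 × 33.6 × 450) = 154.3 mm.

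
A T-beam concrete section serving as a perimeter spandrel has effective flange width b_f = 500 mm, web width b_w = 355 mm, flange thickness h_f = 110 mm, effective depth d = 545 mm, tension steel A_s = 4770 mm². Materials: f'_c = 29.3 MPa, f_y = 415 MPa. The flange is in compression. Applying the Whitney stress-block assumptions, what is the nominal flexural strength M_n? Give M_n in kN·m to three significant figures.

M_n ≈ 915 kN·m

Tension: T = A_s f_y = 4770 × 415 = 1979550 N.
Try a within the flange: a = T/(0.85 f'_c b_f) = 1979550/(0.85 × 29.3 × 500) = 158.97 mm.
a = 158.97 > h_f = 110 mm: the block extends into the web. Split into flange-overhang and web parts.
C_f = 0.85 f'_c (b_f − b_w) h_f = 0.85 × 29.3 × (500 − 355) × 110 = 397235 N.
Remaining web compression depth: a_w = (T − C_f)/(0.85 f'_c b_w) = (1979550 − 397235)/(0.85 × 29.3 × 355) = 178.97 mm.
M_n = C_f(d − h_f/2) + (T − C_f)(d − a_w/2) = 397235 × (545 − 55) + 1582315 × (545 − 89.485) = 194.65 + 720.77 = 915.42 × 10⁶ N·mm.
M_n = 915.42 kN·m.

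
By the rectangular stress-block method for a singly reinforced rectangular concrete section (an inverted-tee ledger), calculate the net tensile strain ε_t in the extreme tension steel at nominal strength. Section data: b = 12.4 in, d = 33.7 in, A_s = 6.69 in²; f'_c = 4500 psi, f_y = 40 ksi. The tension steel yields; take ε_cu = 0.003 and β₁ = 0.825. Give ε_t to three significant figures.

ε_t ≈ 0.0118

a = A_s f_y/(0.85 f'_c b) = 5.642 in.
β₁ = 0.825, so c = a/β₁ = 5.642/0.825 = 6.839 in.
From the linear strain diagram with ε_cu = 0.003: ε_t = 0.003 (d − c)/c = 0.003 × (33.7 − 6.839)/6.839 = 0.0118.
Since ε_t ≥ 0.005, the section is tension-controlled.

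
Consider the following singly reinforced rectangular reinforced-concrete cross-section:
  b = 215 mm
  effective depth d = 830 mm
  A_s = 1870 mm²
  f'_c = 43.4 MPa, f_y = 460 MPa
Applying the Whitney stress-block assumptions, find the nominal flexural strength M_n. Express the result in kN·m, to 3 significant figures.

T = A_s f_y = 1870 × 460 = 860200 N = 860.2 kN.
From C = T: a = T/(0.85 f'_c b) = 860200/(0.85 × 43.4 × 215) = 108.46 mm.
M_n = T(d − a/2) = 860.2 kN × (830 − 54.23) mm = 667.32 kN·m.

M_n ≈ 667 kN·m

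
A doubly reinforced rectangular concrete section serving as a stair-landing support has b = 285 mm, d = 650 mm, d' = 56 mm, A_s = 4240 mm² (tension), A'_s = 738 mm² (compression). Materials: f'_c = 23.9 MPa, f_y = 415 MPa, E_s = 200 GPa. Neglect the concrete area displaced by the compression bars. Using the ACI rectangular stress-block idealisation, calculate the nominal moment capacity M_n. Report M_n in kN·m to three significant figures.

M_n ≈ 944 kN·m

Assume both tension and compression steel yield.
Net tension couple steel: A_s − A'_s = 3502 mm².
a = (A_s − A'_s) f_y / (0.85 f'_c b) = 1453330/(0.85 × 23.9 × 285) = 251.02 mm.
c = a/β₁ = 251.02/0.85 = 295.32 mm; ε'_s = 0.003(c − d')/c = 0.0024 ≥ f_y/E_s = 0.0021, so compression steel does yield.
M_n = (A_s − A'_s) f_y (d − a/2) + A'_s f_y (d − d') = [1453330 × (650 − 125.51) + 306270 × (650 − 56)] × 10⁻⁶ = 762.26 + 181.92 = 944.18 kN·m.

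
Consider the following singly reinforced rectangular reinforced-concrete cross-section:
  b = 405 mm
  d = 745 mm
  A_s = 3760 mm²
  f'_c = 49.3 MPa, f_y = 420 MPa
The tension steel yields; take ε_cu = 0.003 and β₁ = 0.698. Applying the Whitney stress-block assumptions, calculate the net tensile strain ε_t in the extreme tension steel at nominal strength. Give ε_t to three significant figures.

ε_t ≈ 0.0138

a = A_s f_y/(0.85 f'_c b) = 93.05 mm.
β₁ = 0.698, so c = a/β₁ = 93.05/0.698 = 133.31 mm.
From the linear strain diagram with ε_cu = 0.003: ε_t = 0.003 (d − c)/c = 0.003 × (745 − 133.31)/133.31 = 0.0138.
Since ε_t ≥ 0.005, the section is tension-controlled.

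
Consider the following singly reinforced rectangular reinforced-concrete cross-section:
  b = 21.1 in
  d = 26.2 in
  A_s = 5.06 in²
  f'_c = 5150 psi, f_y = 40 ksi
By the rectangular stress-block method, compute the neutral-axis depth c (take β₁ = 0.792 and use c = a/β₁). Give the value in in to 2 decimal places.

c ≈ 2.77 in

T = A_s f_y = 5.06 × 40 = 202.4 kips.
a = T/(0.85 f'_c b) = 202.4/(0.85 × 5.15 × 21.1) = 2.1913 in.
With β₁ = 0.792, c = a/β₁ = 2.1913/0.792 = 2.77 in.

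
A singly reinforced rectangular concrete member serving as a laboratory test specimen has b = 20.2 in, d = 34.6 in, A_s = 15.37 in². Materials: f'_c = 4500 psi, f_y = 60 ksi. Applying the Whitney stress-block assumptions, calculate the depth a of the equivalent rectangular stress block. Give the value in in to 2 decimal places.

T = A_s f_y = 15.37 × 60 = 922.2 kips.
a = T/(0.85 f'_c b) = 922.2/(0.85 × 4.5 × 20.2) = 11.94 in.

a ≈ 11.94 in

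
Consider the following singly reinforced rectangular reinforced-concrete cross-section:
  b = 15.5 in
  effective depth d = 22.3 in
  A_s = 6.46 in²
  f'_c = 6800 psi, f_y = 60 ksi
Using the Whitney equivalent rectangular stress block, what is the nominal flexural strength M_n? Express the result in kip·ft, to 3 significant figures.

M_n ≈ 650 kip·ft

T = A_s f_y = 6.46 × 60 = 387.6 kips.
a = T/(0.85 f'_c b) = 387.6/(0.85 × 6.8 × 15.5) = 4.326 in.
M_n = T(d − a/2) = 387.6 × (22.3 − 2.163) = 7805.1 kip·in = 7805.1/12 = 650.43 kip·ft.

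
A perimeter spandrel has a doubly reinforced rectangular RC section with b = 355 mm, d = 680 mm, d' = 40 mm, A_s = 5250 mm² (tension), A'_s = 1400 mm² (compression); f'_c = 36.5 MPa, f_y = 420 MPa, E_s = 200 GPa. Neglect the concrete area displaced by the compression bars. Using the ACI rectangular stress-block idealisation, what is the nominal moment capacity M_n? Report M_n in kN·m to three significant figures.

M_n ≈ 1360 kN·m

Assume both tension and compression steel yield.
Net tension couple steel: A_s − A'_s = 3850 mm².
a = (A_s − A'_s) f_y / (0.85 f'_c b) = 1617000/(0.85 × 36.5 × 355) = 146.81 mm.
c = a/β₁ = 146.81/0.789 = 186.07 mm; ε'_s = 0.003(c − d')/c = 0.0024 ≥ f_y/E_s = 0.0021, so compression steel does yield.
M_n = (A_s − A'_s) f_y (d − a/2) + A'_s f_y (d − d') = [1617000 × (680 − 73.405) + 588000 × (680 − 40)] × 10⁻⁶ = 980.86 + 376.32 = 1357.18 kN·m.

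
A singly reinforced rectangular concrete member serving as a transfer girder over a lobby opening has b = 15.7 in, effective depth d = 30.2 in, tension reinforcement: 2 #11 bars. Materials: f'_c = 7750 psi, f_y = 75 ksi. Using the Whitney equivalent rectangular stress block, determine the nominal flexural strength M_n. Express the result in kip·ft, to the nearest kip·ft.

M_n ≈ 567 kip·ft

A_s = 2 × 1.56 = 3.12 in².
T = A_s f_y = 3.12 × 75 = 234 kips.
a = T/(0.85 f'_c b) = 234/(0.85 × 7.75 × 15.7) = 2.263 in.
M_n = T(d − a/2) = 234 × (30.2 − 1.1315) = 6802.0 kip·in = 6802.0/12 = 566.83 kip·ft.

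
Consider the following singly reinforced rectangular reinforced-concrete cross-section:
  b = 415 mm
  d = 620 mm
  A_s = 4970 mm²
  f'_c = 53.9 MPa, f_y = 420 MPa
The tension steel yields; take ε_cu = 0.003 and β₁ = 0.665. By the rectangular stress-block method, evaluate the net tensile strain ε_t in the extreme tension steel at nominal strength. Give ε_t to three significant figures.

a = A_s f_y/(0.85 f'_c b) = 109.79 mm.
β₁ = 0.665, so c = a/β₁ = 109.79/0.665 = 165.10 mm.
From the linear strain diagram with ε_cu = 0.003: ε_t = 0.003 (d − c)/c = 0.003 × (620 − 165.10)/165.10 = 0.00827.
Since ε_t ≥ 0.005, the section is tension-controlled.

ε_t ≈ 0.00827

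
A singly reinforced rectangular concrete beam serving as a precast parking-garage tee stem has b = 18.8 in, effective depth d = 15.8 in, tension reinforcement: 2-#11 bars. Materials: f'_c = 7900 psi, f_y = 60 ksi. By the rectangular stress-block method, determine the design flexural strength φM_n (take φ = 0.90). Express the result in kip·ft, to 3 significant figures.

A_s = 2 × 1.56 = 3.12 in².
T = A_s f_y = 3.12 × 60 = 187.2 kips.
a = T/(0.85 f'_c b) = 187.2/(0.85 × 7.9 × 18.8) = 1.483 in.
M_n = T(d − a/2) = 187.2 × (15.8 − 0.7415) = 2819.0 kip·in = 2819.0/12 = 234.92 kip·ft.
φM_n = 0.90 × 234.92 = 211.43 kip·ft.

φM_n ≈ 211 kip·ft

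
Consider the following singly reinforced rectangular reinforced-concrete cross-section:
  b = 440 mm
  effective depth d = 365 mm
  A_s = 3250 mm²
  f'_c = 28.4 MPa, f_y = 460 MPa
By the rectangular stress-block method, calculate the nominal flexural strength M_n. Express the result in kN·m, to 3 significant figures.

M_n ≈ 440 kN·m

T = A_s f_y = 3250 × 460 = 1495000 N = 1495 kN.
From C = T: a = T/(0.85 f'_c b) = 1495000/(0.85 × 28.4 × 440) = 140.75 mm.
M_n = T(d − a/2) = 1495 kN × (365 − 70.375) mm = 440.46 kN·m.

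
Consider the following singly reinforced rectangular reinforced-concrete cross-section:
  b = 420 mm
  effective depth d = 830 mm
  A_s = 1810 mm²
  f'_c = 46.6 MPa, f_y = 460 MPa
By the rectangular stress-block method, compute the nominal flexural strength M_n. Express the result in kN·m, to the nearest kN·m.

M_n ≈ 670 kN·m

T = A_s f_y = 1810 × 460 = 832600 N = 832.6 kN.
From C = T: a = T/(0.85 f'_c b) = 832600/(0.85 × 46.6 × 420) = 50.05 mm.
M_n = T(d − a/2) = 832.6 kN × (830 − 25.025) mm = 670.22 kN·m.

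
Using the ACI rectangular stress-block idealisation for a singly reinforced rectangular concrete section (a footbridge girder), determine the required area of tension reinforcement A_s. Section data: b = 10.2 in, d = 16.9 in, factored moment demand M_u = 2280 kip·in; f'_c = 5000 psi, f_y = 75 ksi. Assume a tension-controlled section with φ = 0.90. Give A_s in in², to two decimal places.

A_s ≈ 2.26 in²

M_n = M_u/φ = 2280/0.90 = 2533.33 kip·in.
From M_n = 0.85 f'_c a b (d − a/2):
a = d − √(d² − 2M_n/(0.85 f'_c b)) = 16.9 − √(16.9² − 2 × 2533.33/(0.85 × 5 × 10.2)) = 3.910 in.
A_s = 0.85 f'_c a b / f_y = 0.85 × 5 × 3.910 × 10.2 / 75 = 2.260 in².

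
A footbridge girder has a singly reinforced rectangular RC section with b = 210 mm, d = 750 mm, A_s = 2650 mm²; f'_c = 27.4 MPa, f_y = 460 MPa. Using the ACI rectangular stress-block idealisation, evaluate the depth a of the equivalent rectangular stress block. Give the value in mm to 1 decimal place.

a ≈ 249.2 mm

T = A_s f_y = 2650 × 460 = 1219000 N = 1219 kN.
Setting C = 0.85 f'_c a b equal to T: a = 1219000/(0.85 × 27.4 × 210) = 249.2 mm.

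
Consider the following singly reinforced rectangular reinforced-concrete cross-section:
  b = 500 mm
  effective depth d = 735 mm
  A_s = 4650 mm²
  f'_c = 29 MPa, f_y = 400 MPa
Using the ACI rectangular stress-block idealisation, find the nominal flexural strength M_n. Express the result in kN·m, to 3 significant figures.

T = A_s f_y = 4650 × 400 = 1860000 N = 1860 kN.
From C = T: a = T/(0.85 f'_c b) = 1860000/(0.85 × 29 × 500) = 150.91 mm.
M_n = T(d − a/2) = 1860 kN × (735 − 75.455) mm = 1226.75 kN·m.

M_n ≈ 1230 kN·m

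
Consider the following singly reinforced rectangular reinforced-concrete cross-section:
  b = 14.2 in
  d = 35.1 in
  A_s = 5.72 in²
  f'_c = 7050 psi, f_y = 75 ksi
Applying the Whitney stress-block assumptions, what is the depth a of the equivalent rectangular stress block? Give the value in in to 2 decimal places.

T = A_s f_y = 5.72 × 75 = 429 kips.
a = T/(0.85 f'_c b) = 429/(0.85 × 7.05 × 14.2) = 5.04 in.

a ≈ 5.04 in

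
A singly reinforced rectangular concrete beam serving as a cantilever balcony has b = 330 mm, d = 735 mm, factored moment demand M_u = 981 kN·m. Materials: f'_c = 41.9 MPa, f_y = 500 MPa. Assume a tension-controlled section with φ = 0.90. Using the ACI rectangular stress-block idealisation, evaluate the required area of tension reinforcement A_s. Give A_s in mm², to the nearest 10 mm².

A_s ≈ 3280 mm²

M_n = M_u/φ = 981/0.90 = 1090 kN·m.
With M_n = 0.85 f'_c a b (d − a/2), solve the quadratic for a:
a = d − √(d² − 2M_n/(0.85 f'_c b)) = 735 − √(735² − 2 × 1090×10⁶/(0.85 × 41.9 × 330)) = 139.40 mm.
A_s = 0.85 f'_c a b / f_y = 0.85 × 41.9 × 139.40 × 330 / 500 = 3276.7 mm².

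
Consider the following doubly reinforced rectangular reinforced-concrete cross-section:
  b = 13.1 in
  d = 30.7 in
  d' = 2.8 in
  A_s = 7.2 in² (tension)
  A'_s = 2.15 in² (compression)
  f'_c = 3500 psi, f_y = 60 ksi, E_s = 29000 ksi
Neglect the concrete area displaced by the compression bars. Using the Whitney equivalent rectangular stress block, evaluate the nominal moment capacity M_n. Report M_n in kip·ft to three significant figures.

Assume both steels yield.
a = (A_s − A'_s) f_y/(0.85 f'_c b) = (7.2 − 2.15) × 60/(0.85 × 3.5 × 13.1) = 7.775 in.
c = a/β₁ = 7.775/0.85 = 9.147 in; ε'_s = 0.003(c − d')/c = 0.0021 ≥ ε_y = 0.0021, so the compression steel yields.
M_n = (A_s − A'_s) f_y (d − a/2) + A'_s f_y (d − d') = 303 × (30.7 − 3.8875) + 129 × (30.7 − 2.8) = 8124.2 + 3599.1 = 11723.3 kip·in = 11723.3/12 = 976.94 kip·ft.

M_n ≈ 977 kip·ft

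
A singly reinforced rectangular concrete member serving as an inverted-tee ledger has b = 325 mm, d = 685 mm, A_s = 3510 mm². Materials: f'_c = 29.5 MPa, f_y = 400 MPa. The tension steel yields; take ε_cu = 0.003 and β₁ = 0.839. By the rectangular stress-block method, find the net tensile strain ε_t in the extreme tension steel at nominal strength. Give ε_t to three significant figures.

ε_t ≈ 0.00701

a = A_s f_y/(0.85 f'_c b) = 172.28 mm.
β₁ = 0.839, so c = a/β₁ = 172.28/0.839 = 205.34 mm.
From the linear strain diagram with ε_cu = 0.003: ε_t = 0.003 (d − c)/c = 0.003 × (685 − 205.34)/205.34 = 0.00701.
Since ε_t ≥ 0.005, the section is tension-controlled.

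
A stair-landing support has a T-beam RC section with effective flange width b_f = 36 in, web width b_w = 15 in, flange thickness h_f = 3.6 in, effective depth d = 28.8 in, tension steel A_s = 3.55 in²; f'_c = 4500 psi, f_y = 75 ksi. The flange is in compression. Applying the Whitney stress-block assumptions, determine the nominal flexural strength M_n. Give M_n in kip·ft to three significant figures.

M_n ≈ 618 kip·ft

Tension: T = A_s f_y = 3.55 × 75 = 266.25 kips.
Try a within the flange: a = T/(0.85 f'_c b_f) = 266.25/(0.85 × 4.5 × 36) = 1.934 in.
Since a = 1.934 ≤ h_f = 3.6 in, the stress block lies entirely in the flange; analyse as a rectangular beam of width b_f.
M_n = T(d − a/2) = 266.25 × (28.8 − 0.967) = 7410.5 kip·in.
M_n = 7410.5/12 = 617.54 kip·ft.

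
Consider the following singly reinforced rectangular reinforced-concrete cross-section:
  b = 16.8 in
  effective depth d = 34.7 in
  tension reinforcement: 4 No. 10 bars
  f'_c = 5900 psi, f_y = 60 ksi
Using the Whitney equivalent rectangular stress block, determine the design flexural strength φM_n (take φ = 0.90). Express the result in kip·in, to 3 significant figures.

A_s = 4 × 1.27 = 5.08 in².
T = A_s f_y = 5.08 × 60 = 304.8 kips.
a = T/(0.85 f'_c b) = 304.8/(0.85 × 5.9 × 16.8) = 3.618 in.
M_n = T(d − a/2) = 304.8 × (34.7 − 1.809) = 10025.2 kip·in.
φM_n = 0.90 × 10025.2 = 9022.7 kip·in.

φM_n ≈ 9020 kip·in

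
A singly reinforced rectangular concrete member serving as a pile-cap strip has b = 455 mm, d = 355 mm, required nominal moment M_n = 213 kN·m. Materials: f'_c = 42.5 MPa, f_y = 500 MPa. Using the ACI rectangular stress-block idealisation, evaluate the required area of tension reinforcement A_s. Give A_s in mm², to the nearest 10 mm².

With M_n = 0.85 f'_c a b (d − a/2), solve the quadratic for a:
a = d − √(d² − 2M_n/(0.85 f'_c b)) = 355 − √(355² − 2 × 213×10⁶/(0.85 × 42.5 × 455)) = 38.60 mm.
A_s = 0.85 f'_c a b / f_y = 0.85 × 42.5 × 38.60 × 455 / 500 = 1268.9 mm².

A_s ≈ 1270 mm²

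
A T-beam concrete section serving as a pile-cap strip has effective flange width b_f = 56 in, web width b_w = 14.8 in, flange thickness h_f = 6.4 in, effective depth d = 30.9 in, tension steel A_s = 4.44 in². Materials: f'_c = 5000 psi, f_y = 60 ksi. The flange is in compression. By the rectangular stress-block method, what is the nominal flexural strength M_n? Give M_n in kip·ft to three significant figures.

M_n ≈ 674 kip·ft

Tension: T = A_s f_y = 4.44 × 60 = 266.4 kips.
Try a within the flange: a = T/(0.85 f'_c b_f) = 266.4/(0.85 × 5 × 56) = 1.119 in.
Since a = 1.119 ≤ h_f = 6.4 in, the stress block lies entirely in the flange; analyse as a rectangular beam of width b_f.
M_n = T(d − a/2) = 266.4 × (30.9 − 0.5595) = 8082.7 kip·in.
M_n = 8082.7/12 = 673.56 kip·ft.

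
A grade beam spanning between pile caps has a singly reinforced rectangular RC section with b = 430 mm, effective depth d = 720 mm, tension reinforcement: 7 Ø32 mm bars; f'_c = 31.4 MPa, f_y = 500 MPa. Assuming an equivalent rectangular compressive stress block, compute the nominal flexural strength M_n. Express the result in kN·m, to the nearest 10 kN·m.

M_n ≈ 1680 kN·m

A_s = 7 × 804 = 5628 mm².
T = A_s f_y = 5628 × 500 = 2814000 N = 2814 kN.
From C = T: a = T/(0.85 f'_c b) = 2814000/(0.85 × 31.4 × 430) = 245.19 mm.
M_n = T(d − a/2) = 2814 kN × (720 − 122.595) mm = 1681.10 kN·m.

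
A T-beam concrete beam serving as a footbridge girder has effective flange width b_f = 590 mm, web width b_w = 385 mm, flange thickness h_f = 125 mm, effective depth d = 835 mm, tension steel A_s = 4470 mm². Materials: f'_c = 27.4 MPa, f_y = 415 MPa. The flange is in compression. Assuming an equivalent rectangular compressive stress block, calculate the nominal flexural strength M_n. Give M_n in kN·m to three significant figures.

Tension: T = A_s f_y = 4470 × 415 = 1855050 N.
Try a within the flange: a = T/(0.85 f'_c b_f) = 1855050/(0.85 × 27.4 × 590) = 135.00 mm.
a = 135.00 > h_f = 125 mm: the block extends into the web. Split into flange-overhang and web parts.
C_f = 0.85 f'_c (b_f − b_w) h_f = 0.85 × 27.4 × (590 − 385) × 125 = 596806 N.
Remaining web compression depth: a_w = (T − C_f)/(0.85 f'_c b_w) = (1855050 − 596806)/(0.85 × 27.4 × 385) = 140.32 mm.
M_n = C_f(d − h_f/2) + (T − C_f)(d − a_w/2) = 596806 × (835 − 62.5) + 1258244 × (835 − 70.16) = 461.03 + 962.36 = 1423.39 × 10⁶ N·mm.
M_n = 1423.39 kN·m.

M_n ≈ 1420 kN·m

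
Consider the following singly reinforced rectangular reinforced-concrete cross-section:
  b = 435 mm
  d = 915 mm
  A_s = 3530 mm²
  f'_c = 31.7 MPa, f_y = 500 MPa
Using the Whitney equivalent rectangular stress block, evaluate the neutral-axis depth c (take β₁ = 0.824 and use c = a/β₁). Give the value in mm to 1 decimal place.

c ≈ 182.7 mm

T = A_s f_y = 3530 × 500 = 1765000 N = 1765 kN.
Setting C = 0.85 f'_c a b equal to T: a = 1765000/(0.85 × 31.7 × 435) = 150.583 mm.
With β₁ = 0.824, c = a/β₁ = 150.583/0.824 = 182.7 mm.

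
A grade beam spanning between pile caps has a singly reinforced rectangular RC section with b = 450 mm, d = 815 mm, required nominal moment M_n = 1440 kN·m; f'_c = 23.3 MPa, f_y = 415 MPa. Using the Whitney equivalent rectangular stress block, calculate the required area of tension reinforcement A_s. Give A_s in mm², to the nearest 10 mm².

With M_n = 0.85 f'_c a b (d − a/2), solve the quadratic for a:
a = d − √(d² − 2M_n/(0.85 f'_c b)) = 815 − √(815² − 2 × 1440×10⁶/(0.85 × 23.3 × 450)) = 230.98 mm.
A_s = 0.85 f'_c a b / f_y = 0.85 × 23.3 × 230.98 × 450 / 415 = 4960.4 mm².

A_s ≈ 4960 mm²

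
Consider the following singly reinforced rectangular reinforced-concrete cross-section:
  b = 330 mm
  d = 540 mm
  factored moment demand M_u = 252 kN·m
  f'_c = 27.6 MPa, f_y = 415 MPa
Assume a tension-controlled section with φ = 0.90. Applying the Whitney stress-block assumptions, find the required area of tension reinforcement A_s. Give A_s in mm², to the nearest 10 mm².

M_n = M_u/φ = 252/0.90 = 280 kN·m.
With M_n = 0.85 f'_c a b (d − a/2), solve the quadratic for a:
a = d − √(d² − 2M_n/(0.85 f'_c b)) = 540 − √(540² − 2 × 280×10⁶/(0.85 × 27.6 × 330)) = 71.74 mm.
A_s = 0.85 f'_c a b / f_y = 0.85 × 27.6 × 71.74 × 330 / 415 = 1338.3 mm².

A_s ≈ 1340 mm²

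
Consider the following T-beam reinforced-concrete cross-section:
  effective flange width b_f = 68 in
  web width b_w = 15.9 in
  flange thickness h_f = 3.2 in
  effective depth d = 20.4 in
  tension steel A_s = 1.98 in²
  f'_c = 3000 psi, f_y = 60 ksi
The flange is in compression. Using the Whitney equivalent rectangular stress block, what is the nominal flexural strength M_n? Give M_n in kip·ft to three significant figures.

M_n ≈ 199 kip·ft

Tension: T = A_s f_y = 1.98 × 60 = 118.8 kips.
Try a within the flange: a = T/(0.85 f'_c b_f) = 118.8/(0.85 × 3 × 68) = 0.685 in.
Since a = 0.685 ≤ h_f = 3.2 in, the stress block lies entirely in the flange; analyse as a rectangular beam of width b_f.
M_n = T(d − a/2) = 118.8 × (20.4 − 0.3425) = 2382.8 kip·in.
M_n = 2382.8/12 = 198.57 kip·ft.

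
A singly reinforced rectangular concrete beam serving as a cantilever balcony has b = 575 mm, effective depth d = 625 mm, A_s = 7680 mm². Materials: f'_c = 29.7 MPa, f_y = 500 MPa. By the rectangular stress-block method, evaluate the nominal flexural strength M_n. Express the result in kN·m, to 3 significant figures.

M_n ≈ 1890 kN·m

T = A_s f_y = 7680 × 500 = 3840000 N = 3840 kN.
From C = T: a = T/(0.85 f'_c b) = 3840000/(0.85 × 29.7 × 575) = 264.54 mm.
M_n = T(d − a/2) = 3840 kN × (625 − 132.27) mm = 1892.08 kN·m.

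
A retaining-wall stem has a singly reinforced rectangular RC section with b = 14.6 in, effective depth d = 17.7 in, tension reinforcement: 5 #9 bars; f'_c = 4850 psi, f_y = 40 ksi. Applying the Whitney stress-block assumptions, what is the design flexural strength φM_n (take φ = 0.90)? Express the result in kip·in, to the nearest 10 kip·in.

A_s = 5 × 1 = 5 in².
T = A_s f_y = 5 × 40 = 200 kips.
a = T/(0.85 f'_c b) = 200/(0.85 × 4.85 × 14.6) = 3.323 in.
M_n = T(d − a/2) = 200 × (17.7 − 1.6615) = 3207.7 kip·in.
φM_n = 0.90 × 3207.7 = 2886.9 kip·in.

φM_n ≈ 2890 kip·in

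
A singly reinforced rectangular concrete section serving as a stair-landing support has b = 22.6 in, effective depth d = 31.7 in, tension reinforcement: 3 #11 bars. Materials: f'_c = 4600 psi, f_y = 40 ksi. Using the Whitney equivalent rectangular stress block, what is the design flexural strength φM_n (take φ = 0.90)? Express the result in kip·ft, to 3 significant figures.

φM_n ≈ 430 kip·ft

A_s = 3 × 1.56 = 4.68 in².
T = A_s f_y = 4.68 × 40 = 187.2 kips.
a = T/(0.85 f'_c b) = 187.2/(0.85 × 4.6 × 22.6) = 2.118 in.
M_n = T(d − a/2) = 187.2 × (31.7 − 1.059) = 5736.0 kip·in = 5736.0/12 = 478.00 kip·ft.
φM_n = 0.90 × 478.00 = 430.20 kip·ft.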